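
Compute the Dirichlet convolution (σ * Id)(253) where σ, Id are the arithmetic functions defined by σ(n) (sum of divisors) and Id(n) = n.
(σ * Id)(253) = 1081

Divisors of 253: [1, 11, 23, 253]. For each d | 253:
  d = 1: σ(1) · Id(253/1) = 1 · 253 = 253
  d = 11: σ(11) · Id(253/11) = 12 · 23 = 276
  d = 23: σ(23) · Id(253/23) = 24 · 11 = 264
  d = 253: σ(253) · Id(253/253) = 288 · 1 = 288
Summing: (σ * Id)(253) = 253 + 276 + 264 + 288 = 1081.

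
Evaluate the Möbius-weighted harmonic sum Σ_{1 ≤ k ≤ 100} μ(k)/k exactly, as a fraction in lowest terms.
Σ μ(k)/k = 11962644395524974654034383169459538/384261327324253070792183691221959345

Values of μ(k) for 1 ≤ k ≤ 100: μ(1) = 1, μ(2) = -1, μ(3) = -1, μ(5) = -1, μ(6) = 1, μ(7) = -1, μ(10) = 1, μ(11) = -1, μ(13) = -1, μ(14) = 1, μ(15) = 1, μ(17) = -1, μ(19) = -1, μ(21) = 1, μ(22) = 1, μ(23) = -1, μ(26) = 1, μ(29) = -1, μ(30) = -1, μ(31) = -1, μ(33) = 1, μ(34) = 1, μ(35) = 1, μ(37) = -1, μ(38) = 1, μ(39) = 1, μ(41) = -1, μ(42) = -1, μ(43) = -1, μ(46) = 1, μ(47) = -1, μ(51) = 1, μ(53) = -1, μ(55) = 1, μ(57) = 1, μ(58) = 1, μ(59) = -1, μ(61) = -1, μ(62) = 1, μ(65) = 1, μ(66) = -1, μ(67) = -1, μ(69) = 1, μ(70) = -1, μ(71) = -1, μ(73) = -1, μ(74) = 1, μ(77) = 1, μ(78) = -1, μ(79) = -1, μ(82) = 1, μ(83) = -1, μ(85) = 1, μ(86) = 1, μ(87) = 1, μ(89) = -1, μ(91) = 1, μ(93) = 1, μ(94) = 1, μ(95) = 1, μ(97) = -1, with μ = 0 on non-squarefree integers. Summing μ(k)/k for k where μ(k) ≠ 0 gives 11962644395524974654034383169459538/384261327324253070792183691221959345 ≈ 0.0311. (PNT ⟺ this sum → 0 as n → ∞.)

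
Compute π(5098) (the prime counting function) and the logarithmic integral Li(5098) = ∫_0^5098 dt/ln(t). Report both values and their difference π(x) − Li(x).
π(5098) = 680;  Li(5098) ≈ 695.77;  π(x) − Li(x) ≈ -15.77.

Direct count of primes ≤ 5098 gives π(5098) = 680. Numerical evaluation of the logarithmic integral gives Li(5098) ≈ 695.77. The difference π(x) − Li(x) ≈ -15.77 is typically negative for small/moderate x (Li(x) overestimates), though Littlewood's theorem shows this sign changes infinitely often.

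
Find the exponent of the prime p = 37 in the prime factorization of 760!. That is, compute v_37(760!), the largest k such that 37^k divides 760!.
v_37(760!) = 20

Legendre's formula: v_p(n!) = Σ_{k ≥ 1} ⌊n / p^k⌋. For p = 37, n = 760, the terms are:
  ⌊760/37^1⌋ = ⌊760/37⌋ = 20
(the next term ⌊760/37^2⌋ = 0, terminating the sum). Summing: v_37(760!) = 20 = 20.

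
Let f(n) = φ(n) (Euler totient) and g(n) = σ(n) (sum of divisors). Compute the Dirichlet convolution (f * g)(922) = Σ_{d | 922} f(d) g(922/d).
(φ * σ)(922) = 3688

Divisors of 922: [1, 2, 461, 922]. For each d | 922:
  d = 1: φ(1) · σ(922/1) = 1 · 1386 = 1386
  d = 2: φ(2) · σ(922/2) = 1 · 462 = 462
  d = 461: φ(461) · σ(922/461) = 460 · 3 = 1380
  d = 922: φ(922) · σ(922/922) = 460 · 1 = 460
Summing: (φ * σ)(922) = 1386 + 462 + 1380 + 460 = 3688.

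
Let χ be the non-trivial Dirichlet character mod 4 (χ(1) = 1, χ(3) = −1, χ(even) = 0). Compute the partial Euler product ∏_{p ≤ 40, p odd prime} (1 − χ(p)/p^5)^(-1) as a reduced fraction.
∏ = 36434162976122653852428171915209665920933190877591375/36574689167094305070442169349729960875390257302863872

The odd primes p ≤ 40 are [3, 5, 7, 11, 13, 17, 19, 23, 29, 31, 37]. For each, χ(p) = 1 if p ≡ 1 mod 4, χ(p) = −1 if p ≡ 3 mod 4. Taking (1 − χ(p)/p^5)^(-1) = p^5/(p^5 − χ(p)): (1 − (-1)/3^5)^(-1) · (1 − (1)/5^5)^(-1) · (1 − (-1)/7^5)^(-1) · (1 − (-1)/11^5)^(-1) · (1 − (1)/13^5)^(-1) · (1 − (1)/17^5)^(-1) · (1 − (-1)/19^5)^(-1) · (1 − (-1)/23^5)^(-1) · (1 − (1)/29^5)^(-1) · (1 − (-1)/31^5)^(-1) · (1 − (1)/37^5)^(-1) = 36434162976122653852428171915209665920933190877591375/36574689167094305070442169349729960875390257302863872.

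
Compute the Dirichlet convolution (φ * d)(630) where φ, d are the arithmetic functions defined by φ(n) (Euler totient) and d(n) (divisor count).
(φ * d)(630) = 1872

Divisors of 630: [1, 2, 3, 5, 6, 7, 9, 10, 14, 15, 18, 21, 30, 35, 42, 45, 63, 70, 90, 105, 126, 210, 315, 630]. For each d | 630:
  d = 1: φ(1) · d(630/1) = 1 · 24 = 24
  d = 2: φ(2) · d(630/2) = 1 · 12 = 12
  d = 3: φ(3) · d(630/3) = 2 · 16 = 32
  d = 5: φ(5) · d(630/5) = 4 · 12 = 48
  d = 6: φ(6) · d(630/6) = 2 · 8 = 16
  d = 7: φ(7) · d(630/7) = 6 · 12 = 72
  d = 9: φ(9) · d(630/9) = 6 · 8 = 48
  d = 10: φ(10) · d(630/10) = 4 · 6 = 24
  d = 14: φ(14) · d(630/14) = 6 · 6 = 36
  d = 15: φ(15) · d(630/15) = 8 · 8 = 64
  d = 18: φ(18) · d(630/18) = 6 · 4 = 24
  d = 21: φ(21) · d(630/21) = 12 · 8 = 96
  d = 30: φ(30) · d(630/30) = 8 · 4 = 32
  d = 35: φ(35) · d(630/35) = 24 · 6 = 144
  d = 42: φ(42) · d(630/42) = 12 · 4 = 48
  d = 45: φ(45) · d(630/45) = 24 · 4 = 96
  d = 63: φ(63) · d(630/63) = 36 · 4 = 144
  d = 70: φ(70) · d(630/70) = 24 · 3 = 72
  d = 90: φ(90) · d(630/90) = 24 · 2 = 48
  d = 105: φ(105) · d(630/105) = 48 · 4 = 192
  d = 126: φ(126) · d(630/126) = 36 · 2 = 72
  d = 210: φ(210) · d(630/210) = 48 · 2 = 96
  d = 315: φ(315) · d(630/315) = 144 · 2 = 288
  d = 630: φ(630) · d(630/630) = 144 · 1 = 144
Summing: (φ * d)(630) = 24 + 12 + 32 + 48 + 16 + 72 + 48 + 24 + 36 + 64 + 24 + 96 + 32 + 144 + 48 + 96 + 144 + 72 + 48 + 192 + 72 + 96 + 288 + 144 = 1872.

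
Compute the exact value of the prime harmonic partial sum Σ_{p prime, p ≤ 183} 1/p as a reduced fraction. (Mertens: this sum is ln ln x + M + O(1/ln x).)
Σ 1/p = 10408867916382550633331528920459565913027063402071390584941986323453055203/5397346292805549782720214077673687806275517530364350655459511599582614290

π(183) = 42, so the primes ≤ 183 are [2, 3, 5, 7, 11, 13, 17, 19, 23, 29, 31, 37, 41, 43, 47, 53, 59, 61, 67, 71, 73, 79, 83, 89, 97, 101, 103, 107, 109, 113, 127, 131, 137, 139, 149, 151, 157, 163, 167, 173, 179, 181]. Summing 1/p over these primes: 10408867916382550633331528920459565913027063402071390584941986323453055203/5397346292805549782720214077673687806275517530364350655459511599582614290 ≈ 1.9285. Mertens estimate ln ln(183) + 0.2615 ≈ 1.9120.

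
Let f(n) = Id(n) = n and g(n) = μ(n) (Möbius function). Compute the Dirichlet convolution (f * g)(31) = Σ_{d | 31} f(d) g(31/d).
(Id * μ)(31) = 30

Divisors of 31: [1, 31]. For each d | 31:
  d = 1: Id(1) · μ(31/1) = 1 · -1 = -1
  d = 31: Id(31) · μ(31/31) = 31 · 1 = 31
Summing: (Id * μ)(31) = -1 + 31 = 30.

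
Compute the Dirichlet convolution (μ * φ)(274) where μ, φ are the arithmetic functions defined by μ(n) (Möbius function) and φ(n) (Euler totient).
(μ * φ)(274) = 0

Divisors of 274: [1, 2, 137, 274]. For each d | 274:
  d = 1: μ(1) · φ(274/1) = 1 · 136 = 136
  d = 2: μ(2) · φ(274/2) = -1 · 136 = -136
  d = 137: μ(137) · φ(274/137) = -1 · 1 = -1
  d = 274: μ(274) · φ(274/274) = 1 · 1 = 1
Summing: (μ * φ)(274) = 136 + -136 + -1 + 1 = 0.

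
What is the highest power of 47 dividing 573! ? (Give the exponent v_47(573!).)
v_47(573!) = 12

Legendre's formula: v_p(n!) = Σ_{k ≥ 1} ⌊n / p^k⌋. For p = 47, n = 573, the terms are:
  ⌊573/47^1⌋ = ⌊573/47⌋ = 12
(the next term ⌊573/47^2⌋ = 0, terminating the sum). Summing: v_47(573!) = 12 = 12.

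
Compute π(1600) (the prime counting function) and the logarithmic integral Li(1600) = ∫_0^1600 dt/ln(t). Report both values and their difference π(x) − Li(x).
π(1600) = 251;  Li(1600) ≈ 261.43;  π(x) − Li(x) ≈ -10.43.

Direct count of primes ≤ 1600 gives π(1600) = 251. Numerical evaluation of the logarithmic integral gives Li(1600) ≈ 261.43. The difference π(x) − Li(x) ≈ -10.43 is typically negative for small/moderate x (Li(x) overestimates), though Littlewood's theorem shows this sign changes infinitely often.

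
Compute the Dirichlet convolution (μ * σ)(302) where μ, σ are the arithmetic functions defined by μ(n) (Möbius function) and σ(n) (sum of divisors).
(μ * σ)(302) = 302

Divisors of 302: [1, 2, 151, 302]. For each d | 302:
  d = 1: μ(1) · σ(302/1) = 1 · 456 = 456
  d = 2: μ(2) · σ(302/2) = -1 · 152 = -152
  d = 151: μ(151) · σ(302/151) = -1 · 3 = -3
  d = 302: μ(302) · σ(302/302) = 1 · 1 = 1
Summing: (μ * σ)(302) = 456 + -152 + -3 + 1 = 302.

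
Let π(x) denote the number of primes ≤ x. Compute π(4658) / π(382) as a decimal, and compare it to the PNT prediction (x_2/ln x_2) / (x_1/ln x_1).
π(4658)/π(382) = 630/75 ≈ 8.4000;  PNT prediction ≈ 8.5832.

π(382) = 75 and π(4658) = 630, so π(4658)/π(382) ≈ 8.4000. The PNT-predicted ratio is (4658/ln(4658)) / (382/ln(382)) ≈ 8.5832. The two agree to within a few percent, as expected.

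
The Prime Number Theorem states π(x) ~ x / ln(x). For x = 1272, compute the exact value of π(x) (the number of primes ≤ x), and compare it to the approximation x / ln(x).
π(1272) = 205;  x/ln(x) ≈ 177.94;  relative error ≈ 13.20%.

Directly count primes up to 1272: π(1272) = 205. The PNT approximation gives 1272/ln(1272) ≈ 1272/7.14835 ≈ 177.94. Relative error (π(x) − x/ln(x)) / π(x) ≈ 13.20%; the approximation is known to undercount slightly (Li(x) is a better estimate).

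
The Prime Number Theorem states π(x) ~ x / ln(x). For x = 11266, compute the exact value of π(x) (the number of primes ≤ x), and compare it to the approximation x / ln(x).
π(11266) = 1362;  x/ln(x) ≈ 1207.56;  relative error ≈ 11.34%.

Directly count primes up to 11266: π(11266) = 1362. The PNT approximation gives 11266/ln(11266) ≈ 11266/9.32954 ≈ 1207.56. Relative error (π(x) − x/ln(x)) / π(x) ≈ 11.34%; the approximation is known to undercount slightly (Li(x) is a better estimate).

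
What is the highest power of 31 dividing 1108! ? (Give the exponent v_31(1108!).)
v_31(1108!) = 36

Legendre's formula: v_p(n!) = Σ_{k ≥ 1} ⌊n / p^k⌋. For p = 31, n = 1108, the terms are:
  ⌊1108/31^1⌋ = ⌊1108/31⌋ = 35
  ⌊1108/31^2⌋ = ⌊1108/961⌋ = 1
(the next term ⌊1108/31^3⌋ = 0, terminating the sum). Summing: v_31(1108!) = 35 + 1 = 36.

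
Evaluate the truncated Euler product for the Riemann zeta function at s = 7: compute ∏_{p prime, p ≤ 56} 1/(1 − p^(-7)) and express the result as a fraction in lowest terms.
∏ = 72859781352345946164271325208512748367496302513429047898775811498046799405380225394802980517015901501332936608125/72256491859259542003929080814473893559535113224475133477501839873036689289530416476883582246279412849505472872448

The primes p ≤ 56 are [2, 3, 5, 7, 11, 13, 17, 19, 23, 29, 31, 37, 41, 43, 47, 53]. For each prime, (1 − 1/p^7)^(-1) = p^7 / (p^7 − 1). The product is (1 − 1/2^7)^(-1), (1 − 1/3^7)^(-1), (1 − 1/5^7)^(-1), (1 − 1/7^7)^(-1), (1 − 1/11^7)^(-1), (1 − 1/13^7)^(-1), (1 − 1/17^7)^(-1), (1 − 1/19^7)^(-1), (1 − 1/23^7)^(-1), (1 − 1/29^7)^(-1), (1 − 1/31^7)^(-1), (1 − 1/37^7)^(-1), (1 − 1/41^7)^(-1), (1 − 1/43^7)^(-1), (1 − 1/47^7)^(-1), (1 − 1/53^7)^(-1) = ∏ p^7 / (p^7 − 1) = 72859781352345946164271325208512748367496302513429047898775811498046799405380225394802980517015901501332936608125/72256491859259542003929080814473893559535113224475133477501839873036689289530416476883582246279412849505472872448.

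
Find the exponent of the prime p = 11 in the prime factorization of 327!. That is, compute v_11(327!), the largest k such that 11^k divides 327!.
v_11(327!) = 31

Legendre's formula: v_p(n!) = Σ_{k ≥ 1} ⌊n / p^k⌋. For p = 11, n = 327, the terms are:
  ⌊327/11^1⌋ = ⌊327/11⌋ = 29
  ⌊327/11^2⌋ = ⌊327/121⌋ = 2
(the next term ⌊327/11^3⌋ = 0, terminating the sum). Summing: v_11(327!) = 29 + 2 = 31.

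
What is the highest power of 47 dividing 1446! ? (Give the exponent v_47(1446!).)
v_47(1446!) = 30

Legendre's formula: v_p(n!) = Σ_{k ≥ 1} ⌊n / p^k⌋. For p = 47, n = 1446, the terms are:
  ⌊1446/47^1⌋ = ⌊1446/47⌋ = 30
(the next term ⌊1446/47^2⌋ = 0, terminating the sum). Summing: v_47(1446!) = 30 = 30.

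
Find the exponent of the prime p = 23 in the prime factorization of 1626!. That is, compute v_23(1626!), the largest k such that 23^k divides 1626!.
v_23(1626!) = 73

Legendre's formula: v_p(n!) = Σ_{k ≥ 1} ⌊n / p^k⌋. For p = 23, n = 1626, the terms are:
  ⌊1626/23^1⌋ = ⌊1626/23⌋ = 70
  ⌊1626/23^2⌋ = ⌊1626/529⌋ = 3
(the next term ⌊1626/23^3⌋ = 0, terminating the sum). Summing: v_23(1626!) = 70 + 3 = 73.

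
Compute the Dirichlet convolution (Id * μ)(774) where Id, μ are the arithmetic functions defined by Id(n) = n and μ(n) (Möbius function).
(Id * μ)(774) = 252

Divisors of 774: [1, 2, 3, 6, 9, 18, 43, 86, 129, 258, 387, 774]. For each d | 774:
  d = 1: Id(1) · μ(774/1) = 1 · 0 = 0
  d = 2: Id(2) · μ(774/2) = 2 · 0 = 0
  d = 3: Id(3) · μ(774/3) = 3 · -1 = -3
  d = 6: Id(6) · μ(774/6) = 6 · 1 = 6
  d = 9: Id(9) · μ(774/9) = 9 · 1 = 9
  d = 18: Id(18) · μ(774/18) = 18 · -1 = -18
  d = 43: Id(43) · μ(774/43) = 43 · 0 = 0
  d = 86: Id(86) · μ(774/86) = 86 · 0 = 0
  d = 129: Id(129) · μ(774/129) = 129 · 1 = 129
  d = 258: Id(258) · μ(774/258) = 258 · -1 = -258
  d = 387: Id(387) · μ(774/387) = 387 · -1 = -387
  d = 774: Id(774) · μ(774/774) = 774 · 1 = 774
Summing: (Id * μ)(774) = 0 + 0 + -3 + 6 + 9 + -18 + 0 + 0 + 129 + -258 + -387 + 774 = 252.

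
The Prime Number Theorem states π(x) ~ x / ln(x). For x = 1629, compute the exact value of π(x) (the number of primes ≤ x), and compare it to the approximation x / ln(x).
π(1629) = 258;  x/ln(x) ≈ 220.26;  relative error ≈ 14.63%.

Directly count primes up to 1629: π(1629) = 258. The PNT approximation gives 1629/ln(1629) ≈ 1629/7.39572 ≈ 220.26. Relative error (π(x) − x/ln(x)) / π(x) ≈ 14.63%; the approximation is known to undercount slightly (Li(x) is a better estimate).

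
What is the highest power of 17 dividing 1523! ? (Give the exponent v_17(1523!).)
v_17(1523!) = 94

Legendre's formula: v_p(n!) = Σ_{k ≥ 1} ⌊n / p^k⌋. For p = 17, n = 1523, the terms are:
  ⌊1523/17^1⌋ = ⌊1523/17⌋ = 89
  ⌊1523/17^2⌋ = ⌊1523/289⌋ = 5
(the next term ⌊1523/17^3⌋ = 0, terminating the sum). Summing: v_17(1523!) = 89 + 5 = 94.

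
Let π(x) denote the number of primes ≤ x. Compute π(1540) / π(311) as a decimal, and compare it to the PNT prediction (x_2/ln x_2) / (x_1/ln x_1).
π(1540)/π(311) = 242/64 ≈ 3.7812;  PNT prediction ≈ 3.8725.

π(311) = 64 and π(1540) = 242, so π(1540)/π(311) ≈ 3.7812. The PNT-predicted ratio is (1540/ln(1540)) / (311/ln(311)) ≈ 3.8725. The two agree to within a few percent, as expected.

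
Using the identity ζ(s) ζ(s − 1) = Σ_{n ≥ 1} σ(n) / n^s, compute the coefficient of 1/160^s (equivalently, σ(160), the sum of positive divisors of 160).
σ(160) = 378

In the product (Σ m^0/m^s)(Σ k / k^s) = Σ (Σ_{d | n} d) / n^s, the coefficient of 1/n^s is σ(n) = Σ_{d | n} d. For n = 160, divisors are [1, 2, 4, 5, 8, 10, 16, 20, 32, 40, 80, 160]; summing: σ(160) = 378.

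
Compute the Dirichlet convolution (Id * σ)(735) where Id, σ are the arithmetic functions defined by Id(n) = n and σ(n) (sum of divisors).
(Id * σ)(735) = 12474

Divisors of 735: [1, 3, 5, 7, 15, 21, 35, 49, 105, 147, 245, 735]. For each d | 735:
  d = 1: Id(1) · σ(735/1) = 1 · 1368 = 1368
  d = 3: Id(3) · σ(735/3) = 3 · 342 = 1026
  d = 5: Id(5) · σ(735/5) = 5 · 228 = 1140
  d = 7: Id(7) · σ(735/7) = 7 · 192 = 1344
  d = 15: Id(15) · σ(735/15) = 15 · 57 = 855
  d = 21: Id(21) · σ(735/21) = 21 · 48 = 1008
  d = 35: Id(35) · σ(735/35) = 35 · 32 = 1120
  d = 49: Id(49) · σ(735/49) = 49 · 24 = 1176
  d = 105: Id(105) · σ(735/105) = 105 · 8 = 840
  d = 147: Id(147) · σ(735/147) = 147 · 6 = 882
  d = 245: Id(245) · σ(735/245) = 245 · 4 = 980
  d = 735: Id(735) · σ(735/735) = 735 · 1 = 735
Summing: (Id * σ)(735) = 1368 + 1026 + 1140 + 1344 + 855 + 1008 + 1120 + 1176 + 840 + 882 + 980 + 735 = 12474.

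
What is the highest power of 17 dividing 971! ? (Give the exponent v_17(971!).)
v_17(971!) = 60

Legendre's formula: v_p(n!) = Σ_{k ≥ 1} ⌊n / p^k⌋. For p = 17, n = 971, the terms are:
  ⌊971/17^1⌋ = ⌊971/17⌋ = 57
  ⌊971/17^2⌋ = ⌊971/289⌋ = 3
(the next term ⌊971/17^3⌋ = 0, terminating the sum). Summing: v_17(971!) = 57 + 3 = 60.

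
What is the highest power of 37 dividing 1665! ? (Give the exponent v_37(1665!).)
v_37(1665!) = 46

Legendre's formula: v_p(n!) = Σ_{k ≥ 1} ⌊n / p^k⌋. For p = 37, n = 1665, the terms are:
  ⌊1665/37^1⌋ = ⌊1665/37⌋ = 45
  ⌊1665/37^2⌋ = ⌊1665/1369⌋ = 1
(the next term ⌊1665/37^3⌋ = 0, terminating the sum). Summing: v_37(1665!) = 45 + 1 = 46.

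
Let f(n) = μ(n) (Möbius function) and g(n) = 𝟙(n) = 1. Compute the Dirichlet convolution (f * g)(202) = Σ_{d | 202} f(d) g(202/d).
(μ * 𝟙)(202) = 0

Divisors of 202: [1, 2, 101, 202]. For each d | 202:
  d = 1: μ(1) · 𝟙(202/1) = 1 · 1 = 1
  d = 2: μ(2) · 𝟙(202/2) = -1 · 1 = -1
  d = 101: μ(101) · 𝟙(202/101) = -1 · 1 = -1
  d = 202: μ(202) · 𝟙(202/202) = 1 · 1 = 1
Summing: (μ * 𝟙)(202) = 1 + -1 + -1 + 1 = 0.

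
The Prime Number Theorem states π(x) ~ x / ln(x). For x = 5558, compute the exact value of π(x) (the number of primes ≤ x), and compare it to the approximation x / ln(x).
π(5558) = 733;  x/ln(x) ≈ 644.56;  relative error ≈ 12.07%.

Directly count primes up to 5558: π(5558) = 733. The PNT approximation gives 5558/ln(5558) ≈ 5558/8.62299 ≈ 644.56. Relative error (π(x) − x/ln(x)) / π(x) ≈ 12.07%; the approximation is known to undercount slightly (Li(x) is a better estimate).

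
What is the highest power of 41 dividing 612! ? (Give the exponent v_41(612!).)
v_41(612!) = 14

Legendre's formula: v_p(n!) = Σ_{k ≥ 1} ⌊n / p^k⌋. For p = 41, n = 612, the terms are:
  ⌊612/41^1⌋ = ⌊612/41⌋ = 14
(the next term ⌊612/41^2⌋ = 0, terminating the sum). Summing: v_41(612!) = 14 = 14.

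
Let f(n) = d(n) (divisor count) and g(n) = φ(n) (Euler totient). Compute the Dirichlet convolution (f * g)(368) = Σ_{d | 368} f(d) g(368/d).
(d * φ)(368) = 744

Divisors of 368: [1, 2, 4, 8, 16, 23, 46, 92, 184, 368]. For each d | 368:
  d = 1: d(1) · φ(368/1) = 1 · 176 = 176
  d = 2: d(2) · φ(368/2) = 2 · 88 = 176
  d = 4: d(4) · φ(368/4) = 3 · 44 = 132
  d = 8: d(8) · φ(368/8) = 4 · 22 = 88
  d = 16: d(16) · φ(368/16) = 5 · 22 = 110
  d = 23: d(23) · φ(368/23) = 2 · 8 = 16
  d = 46: d(46) · φ(368/46) = 4 · 4 = 16
  d = 92: d(92) · φ(368/92) = 6 · 2 = 12
  d = 184: d(184) · φ(368/184) = 8 · 1 = 8
  d = 368: d(368) · φ(368/368) = 10 · 1 = 10
Summing: (d * φ)(368) = 176 + 176 + 132 + 88 + 110 + 16 + 16 + 12 + 8 + 10 = 744.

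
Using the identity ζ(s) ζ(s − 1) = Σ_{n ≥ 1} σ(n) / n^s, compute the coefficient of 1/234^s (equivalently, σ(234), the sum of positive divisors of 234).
σ(234) = 546

In the product (Σ m^0/m^s)(Σ k / k^s) = Σ (Σ_{d | n} d) / n^s, the coefficient of 1/n^s is σ(n) = Σ_{d | n} d. For n = 234, divisors are [1, 2, 3, 6, 9, 13, 18, 26, 39, 78, 117, 234]; summing: σ(234) = 546.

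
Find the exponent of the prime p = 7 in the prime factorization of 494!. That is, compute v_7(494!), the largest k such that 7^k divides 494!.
v_7(494!) = 81

Legendre's formula: v_p(n!) = Σ_{k ≥ 1} ⌊n / p^k⌋. For p = 7, n = 494, the terms are:
  ⌊494/7^1⌋ = ⌊494/7⌋ = 70
  ⌊494/7^2⌋ = ⌊494/49⌋ = 10
  ⌊494/7^3⌋ = ⌊494/343⌋ = 1
(the next term ⌊494/7^4⌋ = 0, terminating the sum). Summing: v_7(494!) = 70 + 10 + 1 = 81.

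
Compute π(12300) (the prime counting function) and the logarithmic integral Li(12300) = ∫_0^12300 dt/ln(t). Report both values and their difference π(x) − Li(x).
π(12300) = 1470;  Li(12300) ≈ 1493.00;  π(x) − Li(x) ≈ -23.00.

Direct count of primes ≤ 12300 gives π(12300) = 1470. Numerical evaluation of the logarithmic integral gives Li(12300) ≈ 1493.00. The difference π(x) − Li(x) ≈ -23.00 is typically negative for small/moderate x (Li(x) overestimates), though Littlewood's theorem shows this sign changes infinitely often.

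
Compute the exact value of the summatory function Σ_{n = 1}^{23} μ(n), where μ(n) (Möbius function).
Σ_{n ≤ 23} μ(n) = -2

Compute μ(n) for each 1 ≤ n ≤ 23: μ(1) = 1, μ(2) = -1, μ(3) = -1, μ(4) = 0, μ(5) = -1, μ(6) = 1, μ(7) = -1, μ(8) = 0, μ(9) = 0, μ(10) = 1, μ(11) = -1, μ(12) = 0, μ(13) = -1, μ(14) = 1, μ(15) = 1, μ(16) = 0, μ(17) = -1, μ(18) = 0, μ(19) = -1, μ(20) = 0, μ(21) = 1, μ(22) = 1, μ(23) = -1. Summing all 23 values: -2. (Mertens function M(x) = Σ_{n ≤ x} μ(n); on average M(x) should be small (PNT ⟺ M(x) = o(x)).)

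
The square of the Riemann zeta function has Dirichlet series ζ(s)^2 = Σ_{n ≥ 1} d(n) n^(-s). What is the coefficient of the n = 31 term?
d(31) = 2

ζ(s)^2 = (Σ 1/m^s)(Σ 1/k^s). The coefficient of 1/n^s in the product is the number of ordered pairs (m, k) with mk = n, which equals d(n). For n = 31, divisors are [1, 31], so d(31) = 2.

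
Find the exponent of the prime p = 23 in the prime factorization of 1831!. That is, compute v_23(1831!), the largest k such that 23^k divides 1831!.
v_23(1831!) = 82

Legendre's formula: v_p(n!) = Σ_{k ≥ 1} ⌊n / p^k⌋. For p = 23, n = 1831, the terms are:
  ⌊1831/23^1⌋ = ⌊1831/23⌋ = 79
  ⌊1831/23^2⌋ = ⌊1831/529⌋ = 3
(the next term ⌊1831/23^3⌋ = 0, terminating the sum). Summing: v_23(1831!) = 79 + 3 = 82.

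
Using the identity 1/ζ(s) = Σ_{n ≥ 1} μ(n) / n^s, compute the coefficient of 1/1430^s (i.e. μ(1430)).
μ(1430) = 1

Factor n = 1430 = 2 · 5 · 11 · 13. μ(n) = 0 if any exponent ≥ 2 (not squarefree); otherwise μ(n) = (−1)^{ω(n)} where ω(n) is the number of distinct prime factors. Applying: μ(1430) = 1.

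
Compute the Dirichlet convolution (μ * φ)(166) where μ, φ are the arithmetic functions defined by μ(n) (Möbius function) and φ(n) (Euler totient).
(μ * φ)(166) = 0

Divisors of 166: [1, 2, 83, 166]. For each d | 166:
  d = 1: μ(1) · φ(166/1) = 1 · 82 = 82
  d = 2: μ(2) · φ(166/2) = -1 · 82 = -82
  d = 83: μ(83) · φ(166/83) = -1 · 1 = -1
  d = 166: μ(166) · φ(166/166) = 1 · 1 = 1
Summing: (μ * φ)(166) = 82 + -82 + -1 + 1 = 0.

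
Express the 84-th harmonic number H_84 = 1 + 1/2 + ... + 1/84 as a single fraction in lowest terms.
H_84 = 3681181948368536301765969745576439759/734184632222154704090370027645633600

Direct summation: H_84 = 1 + 1/2 + ... + 1/84. The least common denominator is lcm(1, ..., 84) = 8076030954443701744994070304101969600; over this denominator the numerator is 8076030954443701744994070304101969600 + 4038015477221850872497035152050984800 + 2692010318147900581664690101367323200 + 2019007738610925436248517576025492400 + 1615206190888740348998814060820393920 + 1346005159073950290832345050683661600 + 1153718707777671677856295757728852800 + 1009503869305462718124258788012746200 + 897336772715966860554896700455774400 + 807603095444370174499407030410196960 + 734184632222154704090370027645633600 + 673002579536975145416172525341830800 + 621233150341823211153390023392459200 + 576859353888835838928147878864426400 + 538402063629580116332938020273464640 + 504751934652731359062129394006373100 + 475060644379041279117298253182468800 + 448668386357983430277448350227887200 + 425054260760194828683898437057998400 + 403801547722185087249703515205098480 + 384572902592557225952098585909617600 + 367092316111077352045185013822816800 + 351131780627987032391046534960955200 + 336501289768487572708086262670915400 + 323041238177748069799762812164078784 + 310616575170911605576695011696229600 + 299112257571988953518298900151924800 + 288429676944417919464073939432213200 + 278483826015300060172209320831102400 + 269201031814790058166469010136732320 + 260517127562700056290131300132321600 + 252375967326365679531064697003186550 + 244728210740718234696790009215211200 + 237530322189520639558649126591234400 + 230743741555534335571259151545770560 + 224334193178991715138724175113943600 + 218271106876856803918758656867620800 + 212527130380097414341949218528999200 + 207077716780607737051130007797486400 + 201900773861092543624851757602549240 + 196976364742529310853513909856145600 + 192286451296278612976049292954808800 + 187814673359155854534745821025627200 + 183546158055538676022592506911408400 + 179467354543193372110979340091154880 + 175565890313993516195523267480477600 + 171830445839227696702001495831956800 + 168250644884243786354043131335457700 + 164816958253953096836613679675550400 + 161520619088874034899881406082039392 + 158353548126347093039099417727489600 + 155308287585455802788347505848114800 + 152377942536673617830076798190603200 + 149556128785994476759149450075962400 + 146836926444430940818074005529126720 + 144214838472208959732036969716106600 + 141684753586731609561299479019332800 + 139241913007650030086104660415551200 + 136881880583791554999899496679694400 + 134600515907395029083234505068366160 + 132393950072847569590066726296753600 + 130258563781350028145065650066160800 + 128190967530852408650699528636539200 + 126187983663182839765532348501593275 + 124246630068364642230678004678491840 + 122364105370359117348395004607605600 + 120537775439458234999911497076148800 + 118765161094760319779324563295617200 + 117043926875995677463682178320318400 + 115371870777767167785629575772885280 + 113746914851319742887240426818337600 + 112167096589495857569362087556971800 + 110630561019776736232795483617835200 + 109135553438428401959379328433810400 + 107680412725916023266587604054692928 + 106263565190048707170974609264499600 + 104883518888879243441481432520804800 + 103538858390303868525565003898743200 + 102228239929667110696127472203822400 + 100950386930546271812425878801274620 + 99704085857329651172766300050641600 + 98488182371264655426756954928072800 + 97301577764381948734868316916891200 + 96143225648139306488024646477404400 = 40493001432053899319425667201340837349, so H_84 = 40493001432053899319425667201340837349/8076030954443701744994070304101969600; reducing by gcd(40493001432053899319425667201340837349, 8076030954443701744994070304101969600) = 11 gives 3681181948368536301765969745576439759/734184632222154704090370027645633600 ≈ 5.01397. (The PNT-adjacent estimate ln(84) + γ ≈ 5.00803 matches within O(1/n).)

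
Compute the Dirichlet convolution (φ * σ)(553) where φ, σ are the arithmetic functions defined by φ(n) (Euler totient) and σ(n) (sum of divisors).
(φ * σ)(553) = 2212

Divisors of 553: [1, 7, 79, 553]. For each d | 553:
  d = 1: φ(1) · σ(553/1) = 1 · 640 = 640
  d = 7: φ(7) · σ(553/7) = 6 · 80 = 480
  d = 79: φ(79) · σ(553/79) = 78 · 8 = 624
  d = 553: φ(553) · σ(553/553) = 468 · 1 = 468
Summing: (φ * σ)(553) = 640 + 480 + 624 + 468 = 2212.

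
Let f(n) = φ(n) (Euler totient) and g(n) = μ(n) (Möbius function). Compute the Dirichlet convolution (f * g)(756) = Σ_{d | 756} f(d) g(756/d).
(φ * μ)(756) = 60

Divisors of 756: [1, 2, 3, 4, 6, 7, 9, 12, 14, 18, 21, 27, 28, 36, 42, 54, 63, 84, 108, 126, 189, 252, 378, 756]. For each d | 756:
  d = 1: φ(1) · μ(756/1) = 1 · 0 = 0
  d = 2: φ(2) · μ(756/2) = 1 · 0 = 0
  d = 3: φ(3) · μ(756/3) = 2 · 0 = 0
  d = 4: φ(4) · μ(756/4) = 2 · 0 = 0
  d = 6: φ(6) · μ(756/6) = 2 · 0 = 0
  d = 7: φ(7) · μ(756/7) = 6 · 0 = 0
  d = 9: φ(9) · μ(756/9) = 6 · 0 = 0
  d = 12: φ(12) · μ(756/12) = 4 · 0 = 0
  d = 14: φ(14) · μ(756/14) = 6 · 0 = 0
  d = 18: φ(18) · μ(756/18) = 6 · -1 = -6
  d = 21: φ(21) · μ(756/21) = 12 · 0 = 0
  d = 27: φ(27) · μ(756/27) = 18 · 0 = 0
  d = 28: φ(28) · μ(756/28) = 12 · 0 = 0
  d = 36: φ(36) · μ(756/36) = 12 · 1 = 12
  d = 42: φ(42) · μ(756/42) = 12 · 0 = 0
  d = 54: φ(54) · μ(756/54) = 18 · 1 = 18
  d = 63: φ(63) · μ(756/63) = 36 · 0 = 0
  d = 84: φ(84) · μ(756/84) = 24 · 0 = 0
  d = 108: φ(108) · μ(756/108) = 36 · -1 = -36
  d = 126: φ(126) · μ(756/126) = 36 · 1 = 36
  d = 189: φ(189) · μ(756/189) = 108 · 0 = 0
  d = 252: φ(252) · μ(756/252) = 72 · -1 = -72
  d = 378: φ(378) · μ(756/378) = 108 · -1 = -108
  d = 756: φ(756) · μ(756/756) = 216 · 1 = 216
Summing: (φ * μ)(756) = 0 + 0 + 0 + 0 + 0 + 0 + 0 + 0 + 0 + -6 + 0 + 0 + 0 + 12 + 0 + 18 + 0 + 0 + -36 + 36 + 0 + -72 + -108 + 216 = 60.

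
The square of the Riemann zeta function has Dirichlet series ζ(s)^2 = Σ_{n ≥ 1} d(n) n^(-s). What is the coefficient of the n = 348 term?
d(348) = 12

ζ(s)^2 = (Σ 1/m^s)(Σ 1/k^s). The coefficient of 1/n^s in the product is the number of ordered pairs (m, k) with mk = n, which equals d(n). For n = 348, divisors are [1, 2, 3, 4, 6, 12, 29, 58, 87, 116, 174, 348], so d(348) = 12.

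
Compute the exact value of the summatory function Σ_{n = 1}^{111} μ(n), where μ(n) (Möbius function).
Σ_{n ≤ 111} μ(n) = -4

Compute μ(n) for each 1 ≤ n ≤ 111: μ(1) = 1, μ(2) = -1, μ(3) = -1, μ(4) = 0, μ(5) = -1, μ(6) = 1, μ(7) = -1, μ(8) = 0, μ(9) = 0, μ(10) = 1, μ(11) = -1, μ(12) = 0, μ(13) = -1, μ(14) = 1, μ(15) = 1, μ(16) = 0, μ(17) = -1, μ(18) = 0, μ(19) = -1, μ(20) = 0, μ(21) = 1, μ(22) = 1, μ(23) = -1, μ(24) = 0, μ(25) = 0, μ(26) = 1, μ(27) = 0, μ(28) = 0, μ(29) = -1, μ(30) = -1, μ(31) = -1, μ(32) = 0, μ(33) = 1, μ(34) = 1, μ(35) = 1, μ(36) = 0, μ(37) = -1, μ(38) = 1, μ(39) = 1, μ(40) = 0, μ(41) = -1, μ(42) = -1, μ(43) = -1, μ(44) = 0, μ(45) = 0, μ(46) = 1, μ(47) = -1, μ(48) = 0, μ(49) = 0, μ(50) = 0, μ(51) = 1, μ(52) = 0, μ(53) = -1, μ(54) = 0, μ(55) = 1, μ(56) = 0, μ(57) = 1, μ(58) = 1, μ(59) = -1, μ(60) = 0, μ(61) = -1, μ(62) = 1, μ(63) = 0, μ(64) = 0, μ(65) = 1, μ(66) = -1, μ(67) = -1, μ(68) = 0, μ(69) = 1, μ(70) = -1, μ(71) = -1, μ(72) = 0, μ(73) = -1, μ(74) = 1, μ(75) = 0, μ(76) = 0, μ(77) = 1, μ(78) = -1, μ(79) = -1, μ(80) = 0, μ(81) = 0, μ(82) = 1, μ(83) = -1, μ(84) = 0, μ(85) = 1, μ(86) = 1, μ(87) = 1, μ(88) = 0, μ(89) = -1, μ(90) = 0, μ(91) = 1, μ(92) = 0, μ(93) = 1, μ(94) = 1, μ(95) = 1, μ(96) = 0, μ(97) = -1, μ(98) = 0, μ(99) = 0, μ(100) = 0, μ(101) = -1, μ(102) = -1, μ(103) = -1, μ(104) = 0, μ(105) = -1, μ(106) = 1, μ(107) = -1, μ(108) = 0, μ(109) = -1, μ(110) = -1, μ(111) = 1. Summing all 111 values: -4. (Mertens function M(x) = Σ_{n ≤ x} μ(n); on average M(x) should be small (PNT ⟺ M(x) = o(x)).)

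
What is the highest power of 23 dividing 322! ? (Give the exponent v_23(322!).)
v_23(322!) = 14

Legendre's formula: v_p(n!) = Σ_{k ≥ 1} ⌊n / p^k⌋. For p = 23, n = 322, the terms are:
  ⌊322/23^1⌋ = ⌊322/23⌋ = 14
(the next term ⌊322/23^2⌋ = 0, terminating the sum). Summing: v_23(322!) = 14 = 14.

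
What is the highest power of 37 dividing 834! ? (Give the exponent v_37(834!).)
v_37(834!) = 22

Legendre's formula: v_p(n!) = Σ_{k ≥ 1} ⌊n / p^k⌋. For p = 37, n = 834, the terms are:
  ⌊834/37^1⌋ = ⌊834/37⌋ = 22
(the next term ⌊834/37^2⌋ = 0, terminating the sum). Summing: v_37(834!) = 22 = 22.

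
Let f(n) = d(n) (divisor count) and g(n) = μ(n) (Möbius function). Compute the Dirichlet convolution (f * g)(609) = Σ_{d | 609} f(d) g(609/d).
(d * μ)(609) = 1

Divisors of 609: [1, 3, 7, 21, 29, 87, 203, 609]. For each d | 609:
  d = 1: d(1) · μ(609/1) = 1 · -1 = -1
  d = 3: d(3) · μ(609/3) = 2 · 1 = 2
  d = 7: d(7) · μ(609/7) = 2 · 1 = 2
  d = 21: d(21) · μ(609/21) = 4 · -1 = -4
  d = 29: d(29) · μ(609/29) = 2 · 1 = 2
  d = 87: d(87) · μ(609/87) = 4 · -1 = -4
  d = 203: d(203) · μ(609/203) = 4 · -1 = -4
  d = 609: d(609) · μ(609/609) = 8 · 1 = 8
Summing: (d * μ)(609) = -1 + 2 + 2 + -4 + 2 + -4 + -4 + 8 = 1.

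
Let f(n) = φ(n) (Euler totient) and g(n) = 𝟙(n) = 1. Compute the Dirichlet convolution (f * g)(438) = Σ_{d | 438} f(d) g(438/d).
(φ * 𝟙)(438) = 438

Divisors of 438: [1, 2, 3, 6, 73, 146, 219, 438]. For each d | 438:
  d = 1: φ(1) · 𝟙(438/1) = 1 · 1 = 1
  d = 2: φ(2) · 𝟙(438/2) = 1 · 1 = 1
  d = 3: φ(3) · 𝟙(438/3) = 2 · 1 = 2
  d = 6: φ(6) · 𝟙(438/6) = 2 · 1 = 2
  d = 73: φ(73) · 𝟙(438/73) = 72 · 1 = 72
  d = 146: φ(146) · 𝟙(438/146) = 72 · 1 = 72
  d = 219: φ(219) · 𝟙(438/219) = 144 · 1 = 144
  d = 438: φ(438) · 𝟙(438/438) = 144 · 1 = 144
Summing: (φ * 𝟙)(438) = 1 + 1 + 2 + 2 + 72 + 72 + 144 + 144 = 438.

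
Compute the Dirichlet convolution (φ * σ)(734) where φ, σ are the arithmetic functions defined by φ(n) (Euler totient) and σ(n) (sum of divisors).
(φ * σ)(734) = 2936

Divisors of 734: [1, 2, 367, 734]. For each d | 734:
  d = 1: φ(1) · σ(734/1) = 1 · 1104 = 1104
  d = 2: φ(2) · σ(734/2) = 1 · 368 = 368
  d = 367: φ(367) · σ(734/367) = 366 · 3 = 1098
  d = 734: φ(734) · σ(734/734) = 366 · 1 = 366
Summing: (φ * σ)(734) = 1104 + 368 + 1098 + 366 = 2936.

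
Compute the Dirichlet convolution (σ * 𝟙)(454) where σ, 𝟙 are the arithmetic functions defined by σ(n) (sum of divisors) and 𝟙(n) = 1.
(σ * 𝟙)(454) = 916

Divisors of 454: [1, 2, 227, 454]. For each d | 454:
  d = 1: σ(1) · 𝟙(454/1) = 1 · 1 = 1
  d = 2: σ(2) · 𝟙(454/2) = 3 · 1 = 3
  d = 227: σ(227) · 𝟙(454/227) = 228 · 1 = 228
  d = 454: σ(454) · 𝟙(454/454) = 684 · 1 = 684
Summing: (σ * 𝟙)(454) = 1 + 3 + 228 + 684 = 916.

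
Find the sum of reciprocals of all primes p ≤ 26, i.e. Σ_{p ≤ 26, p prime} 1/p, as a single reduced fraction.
Σ 1/p = 334406399/223092870

π(26) = 9, so the primes ≤ 26 are [2, 3, 5, 7, 11, 13, 17, 19, 23]. Summing 1/p over these primes: 334406399/223092870 ≈ 1.4990. Mertens estimate ln ln(26) + 0.2615 ≈ 1.4426.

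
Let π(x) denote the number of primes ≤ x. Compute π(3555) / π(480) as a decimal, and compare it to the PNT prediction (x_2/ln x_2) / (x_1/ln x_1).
π(3555)/π(480) = 497/92 ≈ 5.4022;  PNT prediction ≈ 5.5925.

π(480) = 92 and π(3555) = 497, so π(3555)/π(480) ≈ 5.4022. The PNT-predicted ratio is (3555/ln(3555)) / (480/ln(480)) ≈ 5.5925. The two agree to within a few percent, as expected.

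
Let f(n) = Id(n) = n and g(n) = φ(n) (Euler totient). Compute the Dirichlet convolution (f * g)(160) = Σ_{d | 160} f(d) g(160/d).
(Id * φ)(160) = 1008

Divisors of 160: [1, 2, 4, 5, 8, 10, 16, 20, 32, 40, 80, 160]. For each d | 160:
  d = 1: Id(1) · φ(160/1) = 1 · 64 = 64
  d = 2: Id(2) · φ(160/2) = 2 · 32 = 64
  d = 4: Id(4) · φ(160/4) = 4 · 16 = 64
  d = 5: Id(5) · φ(160/5) = 5 · 16 = 80
  d = 8: Id(8) · φ(160/8) = 8 · 8 = 64
  d = 10: Id(10) · φ(160/10) = 10 · 8 = 80
  d = 16: Id(16) · φ(160/16) = 16 · 4 = 64
  d = 20: Id(20) · φ(160/20) = 20 · 4 = 80
  d = 32: Id(32) · φ(160/32) = 32 · 4 = 128
  d = 40: Id(40) · φ(160/40) = 40 · 2 = 80
  d = 80: Id(80) · φ(160/80) = 80 · 1 = 80
  d = 160: Id(160) · φ(160/160) = 160 · 1 = 160
Summing: (Id * φ)(160) = 64 + 64 + 64 + 80 + 64 + 80 + 64 + 80 + 128 + 80 + 80 + 160 = 1008.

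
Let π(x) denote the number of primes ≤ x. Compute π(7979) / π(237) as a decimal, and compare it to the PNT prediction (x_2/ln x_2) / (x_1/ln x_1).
π(7979)/π(237) = 1006/51 ≈ 19.7255;  PNT prediction ≈ 20.4897.

π(237) = 51 and π(7979) = 1006, so π(7979)/π(237) ≈ 19.7255. The PNT-predicted ratio is (7979/ln(7979)) / (237/ln(237)) ≈ 20.4897. The two agree to within a few percent, as expected.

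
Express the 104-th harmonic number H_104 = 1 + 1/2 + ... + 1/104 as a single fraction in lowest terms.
H_104 = 151628729214843927768244125436857365638449733/29012042540587955997705808574162155756055616

Direct summation: H_104 = 1 + 1/2 + ... + 1/104. The least common denominator is lcm(1, ..., 104) = 725301063514698899942645214354053893901390400; over this denominator the numerator is 725301063514698899942645214354053893901390400 + 362650531757349449971322607177026946950695200 + 241767021171566299980881738118017964633796800 + 181325265878674724985661303588513473475347600 + 145060212702939779988529042870810778780278080 + 120883510585783149990440869059008982316898400 + 103614437644956985706092173479150556271627200 + 90662632939337362492830651794256736737673800 + 80589007057188766660293912706005988211265600 + 72530106351469889994264521435405389390139040 + 65936460319518081812967746759459444900126400 + 60441755292891574995220434529504491158449200 + 55792389501130684610972708796465684146260800 + 51807218822478492853046086739575278135813600 + 48353404234313259996176347623603592926759360 + 45331316469668681246415325897128368368836900 + 42664768442041111761332071432591405523611200 + 40294503528594383330146956353002994105632800 + 38173740184984152628560274439687047047441600 + 36265053175734944997132260717702694695069520 + 34538145881652328568697391159716852090542400 + 32968230159759040906483873379729722450063200 + 31534828848465169562723704971915386691364800 + 30220877646445787497610217264752245579224600 + 29012042540587955997705808574162155756055616 + 27896194750565342305486354398232842073130400 + 26863002352396255553431304235335329403755200 + 25903609411239246426523043369787639067906800 + 25010381500506858618711903943243237720737600 + 24176702117156629998088173811801796463379680 + 23396808500474158062665974656582383674238400 + 22665658234834340623207662948564184184418450 + 21978820106506027270989248919819814966708800 + 21332384221020555880666035716295702761805600 + 20722887528991397141218434695830111254325440 + 20147251764297191665073478176501497052816400 + 19602731446343213511963384171731186321659200 + 19086870092492076314280137219843523523720800 + 18597463167043561536990902932155228048753600 + 18132526587867472498566130358851347347534760 + 17690269841821924388845005228147655948814400 + 17269072940826164284348695579858426045271200 + 16867466593365090696340586380326834741892800 + 16484115079879520453241936689864861225031600 + 16117801411437753332058782541201197642253120 + 15767414424232584781361852485957693345682400 + 15431937521589338296652025837320295614923200 + 15110438823222893748805108632376122789612300 + 14802062520708140815156024782735793753089600 + 14506021270293977998852904287081077878027808 + 14221589480680370587110690477530468507870400 + 13948097375282671152743177199116421036565200 + 13684925726692432074389532346302903658516800 + 13431501176198127776715652117667664701877600 + 13187292063903616362593549351891888980025280 + 12951804705619623213261521684893819533953400 + 12724580061661384209520091479895682349147200 + 12505190750253429309355951971621618860368800 + 12293238364655913558349918887356845659345600 + 12088351058578314999044086905900898231689840 + 11890181369093424589223692038591047441006400 + 11698404250237079031332987328291191837119200 + 11512715293884109522899130386572284030180800 + 11332829117417170311603831474282092092209225 + 11158477900226136922194541759293136829252160 + 10989410053253013635494624459909907483354400 + 10825389007682073133472316632150058117931200 + 10666192110510277940333017858147851380902800 + 10511609616155056520907901657305128897121600 + 10361443764495698570609217347915055627162720 + 10215507936826745069614721328930336533822400 + 10073625882148595832536739088250748526408200 + 9935631007050669862228016634987039642484800 + 9801365723171606755981692085865593160829600 + 9670680846862651999235269524720718585351872 + 9543435046246038157140068609921761761860400 + 9419494331359725973281106679922777842875200 + 9298731583521780768495451466077614024376800 + 9181026120439226581552471067772834100017600 + 9066263293933736249283065179425673673767380 + 8954334117465418517810434745111776467918400 + 8845134920910962194422502614073827974407200 + 8738567030297577107742713425952456553028800 + 8634536470413082142174347789929213022635600 + 8532953688408222352266414286518281104722240 + 8433733296682545348170293190163417370946400 + 8336793833502286206237301314414412573579200 + 8242057539939760226620968344932430612515800 + 8149450151850549437557811397236560605633600 + 8058900705718876666029391270600598821126560 + 7970341357304383515853244113780812020894400 + 7883707212116292390680926242978846672841200 + 7798936166824719354221991552194127891412800 + 7715968760794669148326012918660147807461600 + 7634748036996830525712054887937409409488320 + 7555219411611446874402554316188061394806150 + 7477330551697926803532424890247978287643200 + 7401031260354070407578012391367896876544800 + 7326273368835342423663082973273271655569600 + 7253010635146988999426452143540538939013904 + 7181198648660385147946982320337167266350400 + 7110794740340185293555345238765234253935200 + 7041757898200960193617914702466542659236800 + 6974048687641335576371588599558210518282600 = 3790718230371098194206103135921434140961243325, so H_104 = 3790718230371098194206103135921434140961243325/725301063514698899942645214354053893901390400; reducing by gcd(3790718230371098194206103135921434140961243325, 725301063514698899942645214354053893901390400) = 25 gives 151628729214843927768244125436857365638449733/29012042540587955997705808574162155756055616 ≈ 5.22641. (The PNT-adjacent estimate ln(104) + γ ≈ 5.22161 matches within O(1/n).)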